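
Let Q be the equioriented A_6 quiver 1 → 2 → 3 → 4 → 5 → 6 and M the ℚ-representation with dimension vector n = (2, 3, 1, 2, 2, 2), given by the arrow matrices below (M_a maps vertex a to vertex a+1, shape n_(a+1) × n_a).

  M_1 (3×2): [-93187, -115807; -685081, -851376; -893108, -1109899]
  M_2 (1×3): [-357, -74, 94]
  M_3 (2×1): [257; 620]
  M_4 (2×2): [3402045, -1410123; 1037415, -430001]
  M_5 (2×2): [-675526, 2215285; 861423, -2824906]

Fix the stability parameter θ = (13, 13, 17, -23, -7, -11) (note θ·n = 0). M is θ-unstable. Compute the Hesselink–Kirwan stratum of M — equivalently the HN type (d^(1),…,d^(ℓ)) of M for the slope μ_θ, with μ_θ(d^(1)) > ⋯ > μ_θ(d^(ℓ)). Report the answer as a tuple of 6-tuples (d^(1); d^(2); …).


Via rank(M_{q-1}∘⋯∘M_p): M ≅ I[1,2], I[1,6], I[2,2], I[4,4], I[5,6].
μ_θ-semistable layers: μ^(1)=13; μ^(2)=1/3; μ^(3)=-9; μ^(4)=-23

((1, 2, 0, 0, 0, 0); (1, 1, 1, 1, 1, 1); (0, 0, 0, 0, 1, 1); (0, 0, 0, 1, 0, 0))


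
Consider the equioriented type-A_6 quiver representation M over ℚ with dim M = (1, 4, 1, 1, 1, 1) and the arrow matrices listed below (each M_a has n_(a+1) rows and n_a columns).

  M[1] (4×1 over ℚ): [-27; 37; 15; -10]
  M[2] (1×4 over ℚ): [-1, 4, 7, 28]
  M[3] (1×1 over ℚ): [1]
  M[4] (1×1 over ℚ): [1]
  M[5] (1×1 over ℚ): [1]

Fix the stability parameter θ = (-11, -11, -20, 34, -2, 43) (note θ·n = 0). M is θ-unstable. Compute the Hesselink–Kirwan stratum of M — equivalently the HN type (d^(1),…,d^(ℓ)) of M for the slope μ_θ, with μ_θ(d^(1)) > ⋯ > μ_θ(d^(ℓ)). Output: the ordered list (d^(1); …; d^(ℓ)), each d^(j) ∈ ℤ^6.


Interval decomposition of M: I[1,2], I[2,2]^2, I[2,6].
HN type (ℓ=4): μ^(1)=43; μ^(2)=16; μ^(3)=-11; μ^(4)=-31/2

((0, 0, 0, 0, 0, 1); (0, 0, 0, 1, 1, 0); (1, 3, 0, 0, 0, 0); (0, 1, 1, 0, 0, 0))


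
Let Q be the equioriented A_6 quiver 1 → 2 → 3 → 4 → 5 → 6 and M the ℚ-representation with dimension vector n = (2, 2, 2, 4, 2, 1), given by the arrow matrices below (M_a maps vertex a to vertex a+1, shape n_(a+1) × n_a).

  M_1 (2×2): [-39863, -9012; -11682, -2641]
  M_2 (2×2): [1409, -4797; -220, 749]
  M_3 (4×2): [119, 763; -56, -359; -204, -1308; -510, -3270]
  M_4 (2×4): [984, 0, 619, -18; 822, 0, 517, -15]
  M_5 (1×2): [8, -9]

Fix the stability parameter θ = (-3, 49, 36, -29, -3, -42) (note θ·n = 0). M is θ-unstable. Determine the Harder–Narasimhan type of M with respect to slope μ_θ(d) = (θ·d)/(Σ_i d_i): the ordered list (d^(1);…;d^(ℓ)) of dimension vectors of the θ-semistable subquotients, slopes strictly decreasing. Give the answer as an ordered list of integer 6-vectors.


Barcode: M ≅ I[1,4]^2, I[4,5], I[4,6]. HN layers by μ_θ (4 steps, strictly decreasing):
  μ^(1)=56/3; μ^(2)=-3; μ^(3)=-45/2; μ^(4)=-29

((0, 2, 2, 2, 0, 0); (2, 0, 0, 0, 1, 0); (0, 0, 0, 0, 1, 1); (0, 0, 0, 2, 0, 0))


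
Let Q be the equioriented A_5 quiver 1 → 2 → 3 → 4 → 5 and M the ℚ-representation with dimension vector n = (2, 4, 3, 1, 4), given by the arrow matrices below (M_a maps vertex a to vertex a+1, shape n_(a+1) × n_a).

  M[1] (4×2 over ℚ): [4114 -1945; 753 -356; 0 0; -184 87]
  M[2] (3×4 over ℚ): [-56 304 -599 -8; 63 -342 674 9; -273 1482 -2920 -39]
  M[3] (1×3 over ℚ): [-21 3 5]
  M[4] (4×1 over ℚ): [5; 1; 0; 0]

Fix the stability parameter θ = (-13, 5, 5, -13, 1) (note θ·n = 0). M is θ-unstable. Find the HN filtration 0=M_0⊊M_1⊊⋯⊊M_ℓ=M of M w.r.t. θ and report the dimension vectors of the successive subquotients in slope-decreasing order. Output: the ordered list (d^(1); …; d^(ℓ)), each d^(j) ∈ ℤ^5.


Via rank(M_{q-1}∘⋯∘M_p): M ≅ I[1,2]^2, I[2,3], I[2,5], I[3,3], I[5,5]^3.
μ_θ-semistable layers: μ^(1)=5; μ^(2)=1; μ^(3)=-1; μ^(4)=-13

((0, 3, 2, 0, 0); (0, 0, 0, 0, 4); (0, 1, 1, 1, 0); (2, 0, 0, 0, 0))


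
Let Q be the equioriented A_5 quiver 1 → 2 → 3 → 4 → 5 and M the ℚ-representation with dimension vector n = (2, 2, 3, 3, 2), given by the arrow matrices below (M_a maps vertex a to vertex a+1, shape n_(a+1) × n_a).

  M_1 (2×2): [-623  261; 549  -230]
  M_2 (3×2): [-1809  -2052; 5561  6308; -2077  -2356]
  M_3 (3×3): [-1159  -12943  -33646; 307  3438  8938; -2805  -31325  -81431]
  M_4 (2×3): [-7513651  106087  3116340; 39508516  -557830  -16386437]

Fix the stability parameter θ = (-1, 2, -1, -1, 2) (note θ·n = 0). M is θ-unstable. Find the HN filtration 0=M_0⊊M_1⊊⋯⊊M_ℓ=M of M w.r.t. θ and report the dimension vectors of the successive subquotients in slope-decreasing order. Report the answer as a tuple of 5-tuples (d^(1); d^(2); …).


Barcode: M ≅ I[1,2], I[1,5], I[3,4], I[3,5]. HN layers by μ_θ (3 steps, strictly decreasing):
  μ^(1)=2; μ^(2)=0; μ^(3)=-1

((0, 1, 0, 0, 2); (0, 1, 1, 1, 0); (2, 0, 2, 2, 0))


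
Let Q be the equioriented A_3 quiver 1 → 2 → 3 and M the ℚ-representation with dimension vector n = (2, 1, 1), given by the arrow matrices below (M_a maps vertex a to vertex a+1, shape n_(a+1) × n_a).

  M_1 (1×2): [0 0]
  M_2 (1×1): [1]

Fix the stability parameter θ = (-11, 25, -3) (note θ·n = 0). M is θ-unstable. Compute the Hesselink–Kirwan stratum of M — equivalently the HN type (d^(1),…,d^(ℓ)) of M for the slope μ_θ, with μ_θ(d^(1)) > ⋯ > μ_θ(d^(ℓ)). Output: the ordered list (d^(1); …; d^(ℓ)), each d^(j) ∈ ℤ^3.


Interval decomposition of M: I[1,1]^2, I[2,3].
HN type (ℓ=2): μ^(1)=11; μ^(2)=-11

((0, 1, 1); (2, 0, 0))


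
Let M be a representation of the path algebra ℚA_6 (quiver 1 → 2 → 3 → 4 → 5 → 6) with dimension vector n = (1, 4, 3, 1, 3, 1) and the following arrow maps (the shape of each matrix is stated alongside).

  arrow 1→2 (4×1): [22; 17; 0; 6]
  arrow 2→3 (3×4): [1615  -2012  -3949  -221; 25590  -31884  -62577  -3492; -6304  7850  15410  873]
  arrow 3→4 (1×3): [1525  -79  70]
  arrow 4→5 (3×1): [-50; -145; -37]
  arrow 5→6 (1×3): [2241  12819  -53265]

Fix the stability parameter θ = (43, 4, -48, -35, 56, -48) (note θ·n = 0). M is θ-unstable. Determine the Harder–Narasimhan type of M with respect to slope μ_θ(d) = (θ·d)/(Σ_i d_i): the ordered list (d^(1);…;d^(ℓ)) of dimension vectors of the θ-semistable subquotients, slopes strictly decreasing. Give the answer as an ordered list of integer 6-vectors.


Interval decomposition of M: I[1,2], I[2,3]^2, I[2,5], I[5,5], I[5,6].
HN type (ℓ=5): μ^(1)=56; μ^(2)=47/2; μ^(3)=4; μ^(4)=-22; μ^(5)=-79/3

((0, 0, 0, 0, 2, 0); (1, 1, 0, 0, 0, 0); (0, 0, 0, 0, 1, 1); (0, 2, 2, 0, 0, 0); (0, 1, 1, 1, 0, 0))


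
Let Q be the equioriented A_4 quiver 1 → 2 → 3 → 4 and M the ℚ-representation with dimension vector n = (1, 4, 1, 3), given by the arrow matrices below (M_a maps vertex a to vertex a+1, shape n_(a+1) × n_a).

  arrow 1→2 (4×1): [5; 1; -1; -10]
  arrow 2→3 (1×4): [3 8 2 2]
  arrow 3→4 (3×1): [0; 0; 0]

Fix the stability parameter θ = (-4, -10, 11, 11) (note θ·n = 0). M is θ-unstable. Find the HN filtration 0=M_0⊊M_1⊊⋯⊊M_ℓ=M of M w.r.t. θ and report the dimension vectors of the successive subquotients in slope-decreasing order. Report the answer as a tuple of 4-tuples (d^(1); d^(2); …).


Barcode: M ≅ I[1,3], I[2,2]^3, I[4,4]^3. HN layers by μ_θ (3 steps, strictly decreasing):
  μ^(1)=11; μ^(2)=-7; μ^(3)=-10

((0, 0, 1, 3); (1, 1, 0, 0); (0, 3, 0, 0))


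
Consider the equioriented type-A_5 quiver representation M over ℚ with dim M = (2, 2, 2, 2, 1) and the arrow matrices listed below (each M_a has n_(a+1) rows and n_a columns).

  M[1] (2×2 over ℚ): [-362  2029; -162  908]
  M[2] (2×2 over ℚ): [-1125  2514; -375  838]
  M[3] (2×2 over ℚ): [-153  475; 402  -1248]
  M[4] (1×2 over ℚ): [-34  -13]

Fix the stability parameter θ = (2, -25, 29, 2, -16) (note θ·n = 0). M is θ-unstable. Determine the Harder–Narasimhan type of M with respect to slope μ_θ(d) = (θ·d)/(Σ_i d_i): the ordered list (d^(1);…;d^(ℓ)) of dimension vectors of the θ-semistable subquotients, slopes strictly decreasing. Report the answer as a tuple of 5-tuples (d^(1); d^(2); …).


Barcode: M ≅ I[1,2], I[1,5], I[3,4]. HN layers by μ_θ (3 steps, strictly decreasing):
  μ^(1)=31/2; μ^(2)=5; μ^(3)=-23/2

((0, 0, 1, 1, 0); (0, 0, 1, 1, 1); (2, 2, 0, 0, 0))


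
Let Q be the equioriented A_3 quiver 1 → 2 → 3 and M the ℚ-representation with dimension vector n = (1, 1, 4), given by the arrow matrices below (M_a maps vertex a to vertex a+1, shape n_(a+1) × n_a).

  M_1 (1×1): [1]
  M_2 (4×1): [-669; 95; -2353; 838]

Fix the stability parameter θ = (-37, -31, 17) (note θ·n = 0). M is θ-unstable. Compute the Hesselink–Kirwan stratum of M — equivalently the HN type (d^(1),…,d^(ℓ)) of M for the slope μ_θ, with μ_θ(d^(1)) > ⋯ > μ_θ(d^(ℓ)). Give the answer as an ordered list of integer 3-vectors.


Barcode: M ≅ I[1,3], I[3,3]^3. HN layers by μ_θ (3 steps, strictly decreasing):
  μ^(1)=17; μ^(2)=-31; μ^(3)=-37

((0, 0, 4); (0, 1, 0); (1, 0, 0))


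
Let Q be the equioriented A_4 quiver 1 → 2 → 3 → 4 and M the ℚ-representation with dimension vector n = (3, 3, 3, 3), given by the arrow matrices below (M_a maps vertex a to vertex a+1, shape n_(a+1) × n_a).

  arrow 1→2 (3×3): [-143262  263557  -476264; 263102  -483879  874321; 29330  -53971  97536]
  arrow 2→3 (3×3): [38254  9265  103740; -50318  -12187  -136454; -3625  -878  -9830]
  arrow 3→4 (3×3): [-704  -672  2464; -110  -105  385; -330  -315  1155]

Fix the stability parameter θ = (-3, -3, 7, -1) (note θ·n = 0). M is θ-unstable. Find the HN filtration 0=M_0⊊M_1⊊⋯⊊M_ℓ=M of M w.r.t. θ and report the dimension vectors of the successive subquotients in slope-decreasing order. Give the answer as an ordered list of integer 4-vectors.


Via rank(M_{q-1}∘⋯∘M_p): M ≅ I[1,1], I[1,3], I[1,4], I[2,3], I[4,4]^2.
μ_θ-semistable layers: μ^(1)=7; μ^(2)=3; μ^(3)=-1; μ^(4)=-3

((0, 0, 2, 0); (0, 0, 1, 1); (0, 0, 0, 2); (3, 3, 0, 0))


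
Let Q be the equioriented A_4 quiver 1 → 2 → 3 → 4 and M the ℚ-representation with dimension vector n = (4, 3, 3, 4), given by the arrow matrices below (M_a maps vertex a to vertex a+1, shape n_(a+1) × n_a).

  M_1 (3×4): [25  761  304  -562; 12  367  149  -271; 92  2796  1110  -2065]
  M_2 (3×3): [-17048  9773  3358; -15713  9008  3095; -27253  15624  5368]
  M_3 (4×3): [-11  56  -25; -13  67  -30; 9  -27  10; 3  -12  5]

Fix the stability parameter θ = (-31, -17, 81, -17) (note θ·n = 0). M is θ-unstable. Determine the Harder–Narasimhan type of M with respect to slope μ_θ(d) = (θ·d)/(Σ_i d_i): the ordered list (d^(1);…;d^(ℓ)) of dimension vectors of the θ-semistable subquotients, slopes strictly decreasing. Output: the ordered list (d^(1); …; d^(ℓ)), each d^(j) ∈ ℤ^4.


Via rank(M_{q-1}∘⋯∘M_p): M ≅ I[1,1], I[1,3], I[1,4]^2, I[4,4]^2.
μ_θ-semistable layers: μ^(1)=81; μ^(2)=32; μ^(3)=-17; μ^(4)=-31

((0, 0, 1, 0); (0, 0, 2, 2); (0, 3, 0, 2); (4, 0, 0, 0))


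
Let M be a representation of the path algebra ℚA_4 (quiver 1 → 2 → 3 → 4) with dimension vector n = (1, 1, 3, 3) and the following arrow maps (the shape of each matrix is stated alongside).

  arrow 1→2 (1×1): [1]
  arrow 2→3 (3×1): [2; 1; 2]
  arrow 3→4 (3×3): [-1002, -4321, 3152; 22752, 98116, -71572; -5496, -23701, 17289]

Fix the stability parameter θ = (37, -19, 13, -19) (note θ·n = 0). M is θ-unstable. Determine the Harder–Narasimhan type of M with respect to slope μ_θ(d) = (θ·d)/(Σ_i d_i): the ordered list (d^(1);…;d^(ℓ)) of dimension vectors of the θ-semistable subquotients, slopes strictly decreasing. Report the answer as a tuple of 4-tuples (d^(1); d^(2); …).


Interval decomposition of M: I[1,4], I[3,3], I[3,4], I[4,4].
HN type (ℓ=4): μ^(1)=13; μ^(2)=3; μ^(3)=-3; μ^(4)=-19

((0, 0, 1, 0); (1, 1, 1, 1); (0, 0, 1, 1); (0, 0, 0, 1))


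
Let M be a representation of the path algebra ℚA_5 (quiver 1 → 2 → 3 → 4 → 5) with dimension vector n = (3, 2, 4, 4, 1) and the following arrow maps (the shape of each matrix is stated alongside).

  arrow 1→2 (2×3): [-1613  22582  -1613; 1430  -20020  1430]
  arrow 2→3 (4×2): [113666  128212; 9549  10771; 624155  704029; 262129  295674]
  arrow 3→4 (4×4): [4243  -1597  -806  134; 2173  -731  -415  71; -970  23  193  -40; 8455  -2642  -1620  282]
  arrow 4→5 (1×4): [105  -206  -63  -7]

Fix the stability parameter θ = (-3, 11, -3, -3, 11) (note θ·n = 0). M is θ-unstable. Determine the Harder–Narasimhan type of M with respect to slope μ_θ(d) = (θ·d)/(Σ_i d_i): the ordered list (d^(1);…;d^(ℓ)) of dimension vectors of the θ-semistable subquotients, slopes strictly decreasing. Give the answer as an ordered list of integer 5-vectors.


Interval decomposition of M: I[1,1]^2, I[1,5], I[2,4], I[3,4]^2.
HN type (ℓ=3): μ^(1)=11; μ^(2)=5/3; μ^(3)=-3

((0, 0, 0, 0, 1); (0, 2, 2, 2, 0); (3, 0, 2, 2, 0))


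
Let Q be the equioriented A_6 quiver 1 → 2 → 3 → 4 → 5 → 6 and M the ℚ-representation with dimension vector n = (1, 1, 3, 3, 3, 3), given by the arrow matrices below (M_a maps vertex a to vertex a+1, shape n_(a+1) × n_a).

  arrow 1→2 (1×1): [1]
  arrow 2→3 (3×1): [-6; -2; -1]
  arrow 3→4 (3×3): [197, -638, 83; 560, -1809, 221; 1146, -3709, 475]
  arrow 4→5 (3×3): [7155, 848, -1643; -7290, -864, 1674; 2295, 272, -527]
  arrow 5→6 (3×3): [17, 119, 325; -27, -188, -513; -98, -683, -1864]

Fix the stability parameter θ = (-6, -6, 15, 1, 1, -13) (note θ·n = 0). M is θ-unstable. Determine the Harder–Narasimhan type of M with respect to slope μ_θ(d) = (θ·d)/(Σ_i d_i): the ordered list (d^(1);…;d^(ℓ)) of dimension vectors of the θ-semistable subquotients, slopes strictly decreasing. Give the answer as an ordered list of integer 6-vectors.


Barcode: M ≅ I[1,4], I[3,4], I[3,5], I[5,6]^2, I[6,6]. HN layers by μ_θ (4 steps, strictly decreasing):
  μ^(1)=8; μ^(2)=17/3; μ^(3)=-6; μ^(4)=-13

((0, 0, 2, 2, 0, 0); (0, 0, 1, 1, 1, 0); (1, 1, 0, 0, 2, 2); (0, 0, 0, 0, 0, 1))


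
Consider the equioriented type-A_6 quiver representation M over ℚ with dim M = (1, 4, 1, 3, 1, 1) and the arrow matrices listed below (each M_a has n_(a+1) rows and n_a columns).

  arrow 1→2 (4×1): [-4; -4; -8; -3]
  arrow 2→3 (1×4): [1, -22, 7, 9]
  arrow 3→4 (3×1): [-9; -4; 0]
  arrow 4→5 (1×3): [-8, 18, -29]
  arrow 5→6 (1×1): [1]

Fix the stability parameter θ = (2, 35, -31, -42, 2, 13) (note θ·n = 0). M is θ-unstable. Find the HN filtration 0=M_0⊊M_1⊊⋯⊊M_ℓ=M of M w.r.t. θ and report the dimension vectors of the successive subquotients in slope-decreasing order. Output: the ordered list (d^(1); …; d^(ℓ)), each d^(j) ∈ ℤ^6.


Interval decomposition of M: I[1,4], I[2,2]^3, I[4,4], I[4,6].
HN type (ℓ=5): μ^(1)=35; μ^(2)=13; μ^(3)=2; μ^(4)=-9; μ^(5)=-42

((0, 3, 0, 0, 0, 0); (0, 0, 0, 0, 0, 1); (0, 0, 0, 0, 1, 0); (1, 1, 1, 1, 0, 0); (0, 0, 0, 2, 0, 0))


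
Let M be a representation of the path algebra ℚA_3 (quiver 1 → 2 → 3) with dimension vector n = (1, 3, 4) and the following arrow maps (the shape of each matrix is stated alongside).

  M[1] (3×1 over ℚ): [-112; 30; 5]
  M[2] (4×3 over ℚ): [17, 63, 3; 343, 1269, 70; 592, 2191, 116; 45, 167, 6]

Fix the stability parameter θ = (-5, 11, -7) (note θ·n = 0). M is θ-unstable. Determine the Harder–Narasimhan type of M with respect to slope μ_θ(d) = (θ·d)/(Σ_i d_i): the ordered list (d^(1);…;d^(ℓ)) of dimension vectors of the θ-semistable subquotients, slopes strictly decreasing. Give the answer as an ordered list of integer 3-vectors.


Via rank(M_{q-1}∘⋯∘M_p): M ≅ I[1,3], I[2,3]^2, I[3,3].
μ_θ-semistable layers: μ^(1)=2; μ^(2)=-5; μ^(3)=-7

((0, 3, 3); (1, 0, 0); (0, 0, 1))


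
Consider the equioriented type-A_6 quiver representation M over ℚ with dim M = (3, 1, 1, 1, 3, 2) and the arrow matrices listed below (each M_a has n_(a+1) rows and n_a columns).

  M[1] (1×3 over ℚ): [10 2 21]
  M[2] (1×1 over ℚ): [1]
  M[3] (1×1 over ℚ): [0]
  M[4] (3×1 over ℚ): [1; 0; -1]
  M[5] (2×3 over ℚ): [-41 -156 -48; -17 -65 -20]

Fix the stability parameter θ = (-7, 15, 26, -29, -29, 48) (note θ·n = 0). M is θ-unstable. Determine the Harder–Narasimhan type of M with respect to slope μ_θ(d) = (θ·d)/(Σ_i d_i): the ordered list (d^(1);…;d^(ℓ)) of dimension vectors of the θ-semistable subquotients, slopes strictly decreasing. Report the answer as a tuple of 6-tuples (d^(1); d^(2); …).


Interval decomposition of M: I[1,1]^2, I[1,3], I[4,6], I[5,5], I[5,6].
HN type (ℓ=5): μ^(1)=48; μ^(2)=26; μ^(3)=15; μ^(4)=-7; μ^(5)=-29

((0, 0, 0, 0, 0, 2); (0, 0, 1, 0, 0, 0); (0, 1, 0, 0, 0, 0); (3, 0, 0, 0, 0, 0); (0, 0, 0, 1, 3, 0))


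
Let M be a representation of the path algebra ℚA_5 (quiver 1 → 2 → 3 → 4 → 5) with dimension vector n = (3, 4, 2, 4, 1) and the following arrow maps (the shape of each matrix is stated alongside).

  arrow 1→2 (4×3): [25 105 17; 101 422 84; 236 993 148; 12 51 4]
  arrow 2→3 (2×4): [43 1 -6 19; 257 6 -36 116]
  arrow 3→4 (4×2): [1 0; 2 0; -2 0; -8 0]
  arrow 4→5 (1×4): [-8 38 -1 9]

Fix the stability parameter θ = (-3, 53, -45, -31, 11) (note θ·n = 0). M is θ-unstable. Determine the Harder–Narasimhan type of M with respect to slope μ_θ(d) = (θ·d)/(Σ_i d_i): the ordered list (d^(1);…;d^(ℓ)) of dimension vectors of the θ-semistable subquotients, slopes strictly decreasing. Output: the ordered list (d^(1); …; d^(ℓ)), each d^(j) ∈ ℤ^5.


Via rank(M_{q-1}∘⋯∘M_p): M ≅ I[1,2], I[1,3], I[1,5], I[2,2], I[4,4]^3.
μ_θ-semistable layers: μ^(1)=53; μ^(2)=11; μ^(3)=4; μ^(4)=-3; μ^(5)=-13/2; μ^(6)=-31

((0, 2, 0, 0, 0); (0, 0, 0, 0, 1); (0, 1, 1, 0, 0); (2, 0, 0, 0, 0); (1, 1, 1, 1, 0); (0, 0, 0, 3, 0))


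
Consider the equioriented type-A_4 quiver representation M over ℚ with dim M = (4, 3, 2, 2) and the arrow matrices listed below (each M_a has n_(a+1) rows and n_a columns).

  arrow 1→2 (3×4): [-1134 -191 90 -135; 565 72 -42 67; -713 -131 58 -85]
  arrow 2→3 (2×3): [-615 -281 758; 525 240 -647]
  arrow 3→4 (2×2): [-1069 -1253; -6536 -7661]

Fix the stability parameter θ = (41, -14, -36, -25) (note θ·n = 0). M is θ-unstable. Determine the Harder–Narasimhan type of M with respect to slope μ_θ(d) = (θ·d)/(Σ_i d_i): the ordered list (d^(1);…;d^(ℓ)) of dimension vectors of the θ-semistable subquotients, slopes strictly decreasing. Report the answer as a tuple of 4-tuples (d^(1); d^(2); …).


Barcode: M ≅ I[1,1], I[1,2], I[1,4]^2. HN layers by μ_θ (3 steps, strictly decreasing):
  μ^(1)=41; μ^(2)=27/2; μ^(3)=-17/2

((1, 0, 0, 0); (1, 1, 0, 0); (2, 2, 2, 2))


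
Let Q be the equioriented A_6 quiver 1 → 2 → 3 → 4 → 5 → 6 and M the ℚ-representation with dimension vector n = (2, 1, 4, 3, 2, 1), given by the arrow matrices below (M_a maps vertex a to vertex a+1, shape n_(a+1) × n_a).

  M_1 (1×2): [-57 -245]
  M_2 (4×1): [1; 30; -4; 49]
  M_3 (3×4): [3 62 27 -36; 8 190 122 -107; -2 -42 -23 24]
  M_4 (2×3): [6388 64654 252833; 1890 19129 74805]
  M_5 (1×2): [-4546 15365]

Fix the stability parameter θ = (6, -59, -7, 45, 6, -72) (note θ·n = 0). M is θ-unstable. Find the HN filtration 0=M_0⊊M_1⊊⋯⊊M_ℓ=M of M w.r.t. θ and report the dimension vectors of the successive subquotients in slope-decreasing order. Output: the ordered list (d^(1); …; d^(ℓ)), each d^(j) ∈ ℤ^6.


Interval decomposition of M: I[1,1], I[1,6], I[3,3], I[3,4], I[3,5].
HN type (ℓ=5): μ^(1)=45; μ^(2)=51/2; μ^(3)=6; μ^(4)=-7; μ^(5)=-53/2

((0, 0, 0, 1, 0, 0); (0, 0, 0, 1, 1, 0); (1, 0, 0, 0, 0, 0); (0, 0, 4, 1, 1, 1); (1, 1, 0, 0, 0, 0))


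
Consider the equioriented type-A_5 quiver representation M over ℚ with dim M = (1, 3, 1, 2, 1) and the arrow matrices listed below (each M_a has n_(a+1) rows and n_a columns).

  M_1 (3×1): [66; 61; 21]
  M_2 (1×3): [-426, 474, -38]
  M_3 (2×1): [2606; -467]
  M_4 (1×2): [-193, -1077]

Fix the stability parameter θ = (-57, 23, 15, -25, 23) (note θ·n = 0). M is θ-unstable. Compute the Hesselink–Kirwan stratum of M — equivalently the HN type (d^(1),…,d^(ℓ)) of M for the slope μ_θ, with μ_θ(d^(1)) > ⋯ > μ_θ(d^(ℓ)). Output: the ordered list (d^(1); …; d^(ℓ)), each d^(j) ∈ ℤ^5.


Barcode: M ≅ I[1,2], I[2,2], I[2,5], I[4,4]. HN layers by μ_θ (4 steps, strictly decreasing):
  μ^(1)=23; μ^(2)=13/3; μ^(3)=-25; μ^(4)=-57

((0, 2, 0, 0, 1); (0, 1, 1, 1, 0); (0, 0, 0, 1, 0); (1, 0, 0, 0, 0))


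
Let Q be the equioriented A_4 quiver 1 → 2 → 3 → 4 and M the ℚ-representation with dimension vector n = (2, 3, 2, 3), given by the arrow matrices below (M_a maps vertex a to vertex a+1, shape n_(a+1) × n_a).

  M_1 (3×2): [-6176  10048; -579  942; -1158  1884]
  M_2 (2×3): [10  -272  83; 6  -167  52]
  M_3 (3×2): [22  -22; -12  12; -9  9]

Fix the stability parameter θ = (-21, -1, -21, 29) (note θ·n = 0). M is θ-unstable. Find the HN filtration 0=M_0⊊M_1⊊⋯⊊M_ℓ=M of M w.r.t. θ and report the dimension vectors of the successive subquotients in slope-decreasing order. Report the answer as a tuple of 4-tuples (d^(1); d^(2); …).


Barcode: M ≅ I[1,1], I[1,4], I[2,2], I[2,3], I[4,4]^2. HN layers by μ_θ (4 steps, strictly decreasing):
  μ^(1)=29; μ^(2)=-1; μ^(3)=-11; μ^(4)=-21

((0, 0, 0, 3); (0, 1, 0, 0); (0, 2, 2, 0); (2, 0, 0, 0))


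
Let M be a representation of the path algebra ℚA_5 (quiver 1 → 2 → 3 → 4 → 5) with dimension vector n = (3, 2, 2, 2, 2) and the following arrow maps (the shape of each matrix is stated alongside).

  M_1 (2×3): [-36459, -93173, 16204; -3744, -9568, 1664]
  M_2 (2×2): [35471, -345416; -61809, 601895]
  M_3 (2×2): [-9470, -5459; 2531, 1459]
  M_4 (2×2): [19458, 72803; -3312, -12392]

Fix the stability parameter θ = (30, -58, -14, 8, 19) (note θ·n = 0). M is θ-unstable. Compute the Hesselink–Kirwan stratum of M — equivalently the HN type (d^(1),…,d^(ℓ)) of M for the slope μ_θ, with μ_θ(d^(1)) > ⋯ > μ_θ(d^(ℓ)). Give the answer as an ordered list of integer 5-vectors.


Barcode: M ≅ I[1,1]^2, I[1,4], I[2,5], I[5,5]. HN layers by μ_θ (5 steps, strictly decreasing):
  μ^(1)=30; μ^(2)=19; μ^(3)=8; μ^(4)=-14; μ^(5)=-58

((2, 0, 0, 0, 0); (0, 0, 0, 0, 2); (0, 0, 0, 2, 0); (1, 1, 2, 0, 0); (0, 1, 0, 0, 0))


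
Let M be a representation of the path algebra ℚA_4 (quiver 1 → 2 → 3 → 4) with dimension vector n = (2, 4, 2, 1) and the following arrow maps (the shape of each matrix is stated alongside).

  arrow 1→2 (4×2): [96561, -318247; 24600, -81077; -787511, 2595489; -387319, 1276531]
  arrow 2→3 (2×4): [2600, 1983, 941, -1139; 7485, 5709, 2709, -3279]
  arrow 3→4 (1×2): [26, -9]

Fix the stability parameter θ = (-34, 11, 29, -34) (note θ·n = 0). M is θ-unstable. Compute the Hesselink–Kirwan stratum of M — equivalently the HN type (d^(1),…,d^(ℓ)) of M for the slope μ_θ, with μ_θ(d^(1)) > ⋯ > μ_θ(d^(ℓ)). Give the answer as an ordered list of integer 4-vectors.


Interval decomposition of M: I[1,3], I[1,4], I[2,2]^2.
HN type (ℓ=4): μ^(1)=29; μ^(2)=11; μ^(3)=2; μ^(4)=-34

((0, 0, 1, 0); (0, 3, 0, 0); (0, 1, 1, 1); (2, 0, 0, 0))


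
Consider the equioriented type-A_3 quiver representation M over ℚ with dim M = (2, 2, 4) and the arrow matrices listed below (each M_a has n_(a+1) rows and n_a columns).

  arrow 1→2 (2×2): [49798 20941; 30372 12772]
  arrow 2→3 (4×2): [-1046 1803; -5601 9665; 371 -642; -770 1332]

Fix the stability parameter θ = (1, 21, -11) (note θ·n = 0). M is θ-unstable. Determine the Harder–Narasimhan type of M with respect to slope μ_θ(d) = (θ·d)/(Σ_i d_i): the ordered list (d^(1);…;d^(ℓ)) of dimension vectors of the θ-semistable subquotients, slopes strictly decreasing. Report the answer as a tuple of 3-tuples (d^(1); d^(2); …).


Via rank(M_{q-1}∘⋯∘M_p): M ≅ I[1,3]^2, I[3,3]^2.
μ_θ-semistable layers: μ^(1)=5; μ^(2)=1; μ^(3)=-11

((0, 2, 2); (2, 0, 0); (0, 0, 2))


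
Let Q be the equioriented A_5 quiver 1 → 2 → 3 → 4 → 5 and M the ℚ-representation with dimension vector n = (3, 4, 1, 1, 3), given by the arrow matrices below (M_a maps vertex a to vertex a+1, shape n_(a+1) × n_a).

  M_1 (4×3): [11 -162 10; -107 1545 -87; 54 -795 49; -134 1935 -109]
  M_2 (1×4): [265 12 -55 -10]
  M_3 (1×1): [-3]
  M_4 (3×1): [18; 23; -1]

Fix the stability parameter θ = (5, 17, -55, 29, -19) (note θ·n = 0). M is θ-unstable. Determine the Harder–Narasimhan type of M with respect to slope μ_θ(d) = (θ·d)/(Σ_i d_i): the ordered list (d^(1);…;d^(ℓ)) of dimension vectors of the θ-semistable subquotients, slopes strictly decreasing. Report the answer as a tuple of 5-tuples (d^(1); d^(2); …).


Interval decomposition of M: I[1,1], I[1,2], I[1,5], I[2,2]^2, I[5,5]^2.
HN type (ℓ=4): μ^(1)=17; μ^(2)=5; μ^(3)=-11; μ^(4)=-19

((0, 3, 0, 0, 0); (2, 0, 0, 1, 1); (1, 1, 1, 0, 0); (0, 0, 0, 0, 2))


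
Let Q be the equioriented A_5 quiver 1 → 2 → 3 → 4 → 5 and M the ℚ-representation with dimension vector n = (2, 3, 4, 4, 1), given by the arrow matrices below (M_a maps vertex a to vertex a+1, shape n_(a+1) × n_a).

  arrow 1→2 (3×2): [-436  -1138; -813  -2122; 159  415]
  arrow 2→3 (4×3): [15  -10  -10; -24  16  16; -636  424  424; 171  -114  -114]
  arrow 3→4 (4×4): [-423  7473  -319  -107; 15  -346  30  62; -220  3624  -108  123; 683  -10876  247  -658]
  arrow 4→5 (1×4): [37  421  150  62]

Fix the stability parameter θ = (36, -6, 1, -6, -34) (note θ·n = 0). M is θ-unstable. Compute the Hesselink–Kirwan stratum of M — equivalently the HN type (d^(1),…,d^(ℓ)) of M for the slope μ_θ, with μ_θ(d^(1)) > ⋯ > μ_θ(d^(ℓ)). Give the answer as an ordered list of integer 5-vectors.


Barcode: M ≅ I[1,2]^2, I[2,5], I[3,4]^3. HN layers by μ_θ (3 steps, strictly decreasing):
  μ^(1)=15; μ^(2)=-5/2; μ^(3)=-45/4

((2, 2, 0, 0, 0); (0, 0, 3, 3, 0); (0, 1, 1, 1, 1))


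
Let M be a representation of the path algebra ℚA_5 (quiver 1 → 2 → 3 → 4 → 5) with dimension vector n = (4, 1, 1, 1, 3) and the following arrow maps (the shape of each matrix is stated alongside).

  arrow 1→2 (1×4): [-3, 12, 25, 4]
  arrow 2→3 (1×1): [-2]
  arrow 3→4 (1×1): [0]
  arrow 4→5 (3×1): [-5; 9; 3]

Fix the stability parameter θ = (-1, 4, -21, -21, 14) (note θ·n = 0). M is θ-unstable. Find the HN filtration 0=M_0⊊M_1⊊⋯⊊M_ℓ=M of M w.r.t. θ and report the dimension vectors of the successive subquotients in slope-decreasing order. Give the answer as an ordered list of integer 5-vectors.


Interval decomposition of M: I[1,1]^3, I[1,3], I[4,5], I[5,5]^2.
HN type (ℓ=4): μ^(1)=14; μ^(2)=-1; μ^(3)=-6; μ^(4)=-21

((0, 0, 0, 0, 3); (3, 0, 0, 0, 0); (1, 1, 1, 0, 0); (0, 0, 0, 1, 0))


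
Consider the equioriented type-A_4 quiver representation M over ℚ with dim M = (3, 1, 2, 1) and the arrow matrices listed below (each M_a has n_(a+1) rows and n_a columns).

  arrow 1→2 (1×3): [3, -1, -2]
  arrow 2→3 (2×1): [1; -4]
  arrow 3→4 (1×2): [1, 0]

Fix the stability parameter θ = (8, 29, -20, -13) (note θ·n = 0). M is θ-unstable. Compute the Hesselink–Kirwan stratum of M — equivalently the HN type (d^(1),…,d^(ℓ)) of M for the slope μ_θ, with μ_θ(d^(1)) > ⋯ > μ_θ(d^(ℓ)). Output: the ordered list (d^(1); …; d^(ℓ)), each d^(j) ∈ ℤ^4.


Barcode: M ≅ I[1,1]^2, I[1,4], I[3,3]. HN layers by μ_θ (3 steps, strictly decreasing):
  μ^(1)=8; μ^(2)=1; μ^(3)=-20

((2, 0, 0, 0); (1, 1, 1, 1); (0, 0, 1, 0))


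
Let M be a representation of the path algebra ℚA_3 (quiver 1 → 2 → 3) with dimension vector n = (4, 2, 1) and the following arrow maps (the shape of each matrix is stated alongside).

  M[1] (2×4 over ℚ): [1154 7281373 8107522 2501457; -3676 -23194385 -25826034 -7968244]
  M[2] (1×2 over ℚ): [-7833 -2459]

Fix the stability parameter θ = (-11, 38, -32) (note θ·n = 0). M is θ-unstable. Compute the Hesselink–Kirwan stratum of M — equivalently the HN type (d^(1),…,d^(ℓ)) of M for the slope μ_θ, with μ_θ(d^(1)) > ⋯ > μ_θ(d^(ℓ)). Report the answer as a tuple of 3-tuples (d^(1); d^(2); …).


Interval decomposition of M: I[1,1]^2, I[1,2], I[1,3].
HN type (ℓ=3): μ^(1)=38; μ^(2)=3; μ^(3)=-11

((0, 1, 0); (0, 1, 1); (4, 0, 0))


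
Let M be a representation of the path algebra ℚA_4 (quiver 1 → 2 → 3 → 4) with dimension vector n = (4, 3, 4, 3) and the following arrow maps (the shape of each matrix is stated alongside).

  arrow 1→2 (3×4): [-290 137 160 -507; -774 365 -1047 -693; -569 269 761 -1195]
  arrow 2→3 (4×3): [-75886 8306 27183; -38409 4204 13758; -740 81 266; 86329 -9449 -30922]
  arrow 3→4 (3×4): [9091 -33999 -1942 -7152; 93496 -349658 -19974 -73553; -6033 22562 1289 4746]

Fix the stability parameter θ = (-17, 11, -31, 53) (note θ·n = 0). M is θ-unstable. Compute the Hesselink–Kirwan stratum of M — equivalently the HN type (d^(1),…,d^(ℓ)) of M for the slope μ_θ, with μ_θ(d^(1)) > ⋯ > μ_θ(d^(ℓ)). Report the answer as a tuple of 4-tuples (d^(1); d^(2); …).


Via rank(M_{q-1}∘⋯∘M_p): M ≅ I[1,1], I[1,3], I[1,4]^2, I[3,4].
μ_θ-semistable layers: μ^(1)=53; μ^(2)=-10; μ^(3)=-17; μ^(4)=-31

((0, 0, 0, 3); (0, 3, 3, 0); (4, 0, 0, 0); (0, 0, 1, 0))


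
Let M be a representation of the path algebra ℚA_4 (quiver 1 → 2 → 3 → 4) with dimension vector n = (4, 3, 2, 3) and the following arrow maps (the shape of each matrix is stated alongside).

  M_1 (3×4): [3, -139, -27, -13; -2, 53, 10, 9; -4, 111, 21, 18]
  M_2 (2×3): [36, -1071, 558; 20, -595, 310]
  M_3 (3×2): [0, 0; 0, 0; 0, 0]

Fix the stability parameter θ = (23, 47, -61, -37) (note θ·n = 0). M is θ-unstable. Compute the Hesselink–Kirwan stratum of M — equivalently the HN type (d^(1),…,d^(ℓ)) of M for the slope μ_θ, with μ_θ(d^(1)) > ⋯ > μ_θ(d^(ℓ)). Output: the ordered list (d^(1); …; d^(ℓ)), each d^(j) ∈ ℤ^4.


Interval decomposition of M: I[1,1], I[1,2]^2, I[1,3], I[3,3], I[4,4]^3.
HN type (ℓ=5): μ^(1)=47; μ^(2)=23; μ^(3)=3; μ^(4)=-37; μ^(5)=-61

((0, 2, 0, 0); (3, 0, 0, 0); (1, 1, 1, 0); (0, 0, 0, 3); (0, 0, 1, 0))


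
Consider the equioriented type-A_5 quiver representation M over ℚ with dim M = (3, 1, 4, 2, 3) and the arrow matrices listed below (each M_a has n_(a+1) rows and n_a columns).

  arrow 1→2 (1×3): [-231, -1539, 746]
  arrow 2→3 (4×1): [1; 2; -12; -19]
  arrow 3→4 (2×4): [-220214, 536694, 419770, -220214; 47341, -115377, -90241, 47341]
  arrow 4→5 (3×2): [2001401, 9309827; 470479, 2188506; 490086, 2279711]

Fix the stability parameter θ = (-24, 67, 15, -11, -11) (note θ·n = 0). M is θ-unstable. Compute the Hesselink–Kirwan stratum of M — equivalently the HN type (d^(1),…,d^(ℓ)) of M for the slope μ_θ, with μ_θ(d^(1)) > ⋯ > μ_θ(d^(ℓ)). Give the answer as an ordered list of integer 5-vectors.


Interval decomposition of M: I[1,1]^2, I[1,3], I[3,3], I[3,5]^2, I[5,5].
HN type (ℓ=5): μ^(1)=41; μ^(2)=15; μ^(3)=-7/3; μ^(4)=-11; μ^(5)=-24

((0, 1, 1, 0, 0); (0, 0, 1, 0, 0); (0, 0, 2, 2, 2); (0, 0, 0, 0, 1); (3, 0, 0, 0, 0))


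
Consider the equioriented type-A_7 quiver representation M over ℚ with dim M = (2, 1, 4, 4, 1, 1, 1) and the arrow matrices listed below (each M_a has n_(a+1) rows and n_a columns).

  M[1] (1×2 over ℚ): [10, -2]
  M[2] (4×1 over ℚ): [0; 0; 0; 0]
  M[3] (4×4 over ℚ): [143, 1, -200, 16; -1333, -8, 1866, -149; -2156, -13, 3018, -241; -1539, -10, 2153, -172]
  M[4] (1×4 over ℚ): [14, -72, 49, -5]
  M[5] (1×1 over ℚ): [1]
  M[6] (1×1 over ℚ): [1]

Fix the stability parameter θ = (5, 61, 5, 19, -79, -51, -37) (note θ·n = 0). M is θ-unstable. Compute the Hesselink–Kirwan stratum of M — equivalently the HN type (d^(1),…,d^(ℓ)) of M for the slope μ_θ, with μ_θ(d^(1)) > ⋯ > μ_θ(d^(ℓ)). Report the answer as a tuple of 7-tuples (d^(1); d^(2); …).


Barcode: M ≅ I[1,1], I[1,2], I[3,3], I[3,4]^2, I[3,7], I[4,4]. HN layers by μ_θ (4 steps, strictly decreasing):
  μ^(1)=61; μ^(2)=19; μ^(3)=5; μ^(4)=-143/5

((0, 1, 0, 0, 0, 0, 0); (0, 0, 0, 3, 0, 0, 0); (2, 0, 3, 0, 0, 0, 0); (0, 0, 1, 1, 1, 1, 1))


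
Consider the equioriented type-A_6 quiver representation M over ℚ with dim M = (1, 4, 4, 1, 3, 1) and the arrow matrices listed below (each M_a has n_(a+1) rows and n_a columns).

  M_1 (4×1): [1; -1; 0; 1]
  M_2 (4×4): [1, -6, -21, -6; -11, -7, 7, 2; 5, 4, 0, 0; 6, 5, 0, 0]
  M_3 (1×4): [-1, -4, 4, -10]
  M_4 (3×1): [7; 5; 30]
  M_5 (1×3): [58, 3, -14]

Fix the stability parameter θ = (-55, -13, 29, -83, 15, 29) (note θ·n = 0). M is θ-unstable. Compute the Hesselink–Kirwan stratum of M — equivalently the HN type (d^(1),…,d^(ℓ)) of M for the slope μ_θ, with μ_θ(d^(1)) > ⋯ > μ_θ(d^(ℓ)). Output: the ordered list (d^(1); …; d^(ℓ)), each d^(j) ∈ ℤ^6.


Interval decomposition of M: I[1,6], I[2,2], I[2,3]^2, I[3,3], I[5,5]^2.
HN type (ℓ=5): μ^(1)=29; μ^(2)=15; μ^(3)=-13; μ^(4)=-67/3; μ^(5)=-55

((0, 0, 3, 0, 0, 1); (0, 0, 0, 0, 3, 0); (0, 3, 0, 0, 0, 0); (0, 1, 1, 1, 0, 0); (1, 0, 0, 0, 0, 0))


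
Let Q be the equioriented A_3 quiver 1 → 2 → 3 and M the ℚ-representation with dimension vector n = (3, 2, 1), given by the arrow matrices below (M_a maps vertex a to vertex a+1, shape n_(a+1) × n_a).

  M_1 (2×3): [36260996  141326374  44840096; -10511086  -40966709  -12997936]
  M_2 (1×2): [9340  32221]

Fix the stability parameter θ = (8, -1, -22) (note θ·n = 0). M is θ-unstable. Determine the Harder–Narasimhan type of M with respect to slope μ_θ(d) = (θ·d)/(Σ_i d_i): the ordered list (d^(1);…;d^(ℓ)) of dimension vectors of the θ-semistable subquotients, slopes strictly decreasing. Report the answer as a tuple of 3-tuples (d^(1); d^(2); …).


Interval decomposition of M: I[1,1]^2, I[1,3], I[2,2].
HN type (ℓ=3): μ^(1)=8; μ^(2)=-1; μ^(3)=-5

((2, 0, 0); (0, 1, 0); (1, 1, 1))


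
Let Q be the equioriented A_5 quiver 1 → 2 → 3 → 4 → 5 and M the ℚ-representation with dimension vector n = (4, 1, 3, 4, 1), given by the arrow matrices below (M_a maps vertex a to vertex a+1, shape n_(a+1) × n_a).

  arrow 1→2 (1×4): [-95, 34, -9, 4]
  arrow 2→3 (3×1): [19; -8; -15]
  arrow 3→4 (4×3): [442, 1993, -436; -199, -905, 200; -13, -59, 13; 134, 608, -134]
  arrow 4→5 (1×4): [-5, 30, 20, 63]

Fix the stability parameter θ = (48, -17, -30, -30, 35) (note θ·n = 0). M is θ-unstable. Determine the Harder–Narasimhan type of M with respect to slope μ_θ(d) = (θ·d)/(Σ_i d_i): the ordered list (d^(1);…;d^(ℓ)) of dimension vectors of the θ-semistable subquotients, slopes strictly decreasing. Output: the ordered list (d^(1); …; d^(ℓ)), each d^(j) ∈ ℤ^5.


Via rank(M_{q-1}∘⋯∘M_p): M ≅ I[1,1]^3, I[1,5], I[3,4]^2, I[4,4].
μ_θ-semistable layers: μ^(1)=48; μ^(2)=35; μ^(3)=-29/4; μ^(4)=-30

((3, 0, 0, 0, 0); (0, 0, 0, 0, 1); (1, 1, 1, 1, 0); (0, 0, 2, 3, 0))


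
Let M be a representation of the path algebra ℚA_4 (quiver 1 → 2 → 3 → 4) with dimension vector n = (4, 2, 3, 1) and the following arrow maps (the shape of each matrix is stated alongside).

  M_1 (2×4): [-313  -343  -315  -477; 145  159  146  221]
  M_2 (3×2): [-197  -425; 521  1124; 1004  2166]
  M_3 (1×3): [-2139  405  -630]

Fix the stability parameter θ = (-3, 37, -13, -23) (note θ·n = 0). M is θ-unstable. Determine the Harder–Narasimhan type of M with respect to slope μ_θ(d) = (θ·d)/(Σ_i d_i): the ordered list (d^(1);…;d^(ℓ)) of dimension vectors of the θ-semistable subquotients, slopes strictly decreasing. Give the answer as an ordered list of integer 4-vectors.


Via rank(M_{q-1}∘⋯∘M_p): M ≅ I[1,1]^2, I[1,3], I[1,4], I[3,3].
μ_θ-semistable layers: μ^(1)=12; μ^(2)=1/3; μ^(3)=-3; μ^(4)=-13

((0, 1, 1, 0); (0, 1, 1, 1); (4, 0, 0, 0); (0, 0, 1, 0))


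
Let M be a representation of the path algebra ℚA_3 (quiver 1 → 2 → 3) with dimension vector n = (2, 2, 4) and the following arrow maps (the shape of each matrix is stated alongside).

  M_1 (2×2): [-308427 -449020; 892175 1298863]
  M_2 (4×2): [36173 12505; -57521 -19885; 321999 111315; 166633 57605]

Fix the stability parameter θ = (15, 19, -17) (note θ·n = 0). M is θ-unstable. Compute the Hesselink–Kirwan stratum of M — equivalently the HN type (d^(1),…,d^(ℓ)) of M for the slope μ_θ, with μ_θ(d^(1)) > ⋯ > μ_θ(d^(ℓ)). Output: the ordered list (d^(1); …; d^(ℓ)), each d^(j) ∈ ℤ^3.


Via rank(M_{q-1}∘⋯∘M_p): M ≅ I[1,2], I[1,3], I[3,3]^3.
μ_θ-semistable layers: μ^(1)=19; μ^(2)=15; μ^(3)=17/3; μ^(4)=-17

((0, 1, 0); (1, 0, 0); (1, 1, 1); (0, 0, 3))


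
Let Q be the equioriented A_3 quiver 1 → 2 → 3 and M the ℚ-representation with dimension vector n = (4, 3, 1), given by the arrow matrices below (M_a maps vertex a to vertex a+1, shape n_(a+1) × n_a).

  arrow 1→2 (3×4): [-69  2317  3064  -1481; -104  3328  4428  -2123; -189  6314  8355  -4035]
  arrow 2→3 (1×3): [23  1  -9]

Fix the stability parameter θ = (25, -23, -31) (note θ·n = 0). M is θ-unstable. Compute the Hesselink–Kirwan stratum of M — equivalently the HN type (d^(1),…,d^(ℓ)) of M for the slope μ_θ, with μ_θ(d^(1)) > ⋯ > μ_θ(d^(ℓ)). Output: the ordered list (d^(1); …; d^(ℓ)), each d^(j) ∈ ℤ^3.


Barcode: M ≅ I[1,1], I[1,2]^2, I[1,3]. HN layers by μ_θ (3 steps, strictly decreasing):
  μ^(1)=25; μ^(2)=1; μ^(3)=-29/3

((1, 0, 0); (2, 2, 0); (1, 1, 1))


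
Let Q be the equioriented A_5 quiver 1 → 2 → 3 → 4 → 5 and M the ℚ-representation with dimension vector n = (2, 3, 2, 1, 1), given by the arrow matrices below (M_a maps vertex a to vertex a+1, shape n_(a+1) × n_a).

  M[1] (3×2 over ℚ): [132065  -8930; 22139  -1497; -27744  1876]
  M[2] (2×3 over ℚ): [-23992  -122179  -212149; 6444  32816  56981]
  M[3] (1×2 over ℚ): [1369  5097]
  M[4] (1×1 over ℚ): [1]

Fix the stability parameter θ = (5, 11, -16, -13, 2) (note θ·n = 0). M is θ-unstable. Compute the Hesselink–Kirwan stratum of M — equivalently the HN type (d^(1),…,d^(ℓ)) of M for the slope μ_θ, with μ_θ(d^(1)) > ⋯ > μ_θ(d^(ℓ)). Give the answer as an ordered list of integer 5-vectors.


Via rank(M_{q-1}∘⋯∘M_p): M ≅ I[1,2], I[1,5], I[2,3].
μ_θ-semistable layers: μ^(1)=11; μ^(2)=5; μ^(3)=2; μ^(4)=-5/2; μ^(5)=-13/4

((0, 1, 0, 0, 0); (1, 0, 0, 0, 0); (0, 0, 0, 0, 1); (0, 1, 1, 0, 0); (1, 1, 1, 1, 0))


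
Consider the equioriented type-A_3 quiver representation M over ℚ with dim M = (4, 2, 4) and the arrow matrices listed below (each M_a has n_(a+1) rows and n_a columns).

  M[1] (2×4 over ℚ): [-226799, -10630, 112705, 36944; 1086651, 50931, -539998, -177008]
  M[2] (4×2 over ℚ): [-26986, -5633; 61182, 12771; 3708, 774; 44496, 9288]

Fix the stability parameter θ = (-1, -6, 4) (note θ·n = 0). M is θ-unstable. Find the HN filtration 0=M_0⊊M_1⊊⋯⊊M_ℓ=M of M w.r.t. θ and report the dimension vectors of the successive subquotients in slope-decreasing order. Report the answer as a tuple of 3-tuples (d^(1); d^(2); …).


Via rank(M_{q-1}∘⋯∘M_p): M ≅ I[1,1]^2, I[1,2], I[1,3], I[3,3]^3.
μ_θ-semistable layers: μ^(1)=4; μ^(2)=-1; μ^(3)=-7/2

((0, 0, 4); (2, 0, 0); (2, 2, 0))


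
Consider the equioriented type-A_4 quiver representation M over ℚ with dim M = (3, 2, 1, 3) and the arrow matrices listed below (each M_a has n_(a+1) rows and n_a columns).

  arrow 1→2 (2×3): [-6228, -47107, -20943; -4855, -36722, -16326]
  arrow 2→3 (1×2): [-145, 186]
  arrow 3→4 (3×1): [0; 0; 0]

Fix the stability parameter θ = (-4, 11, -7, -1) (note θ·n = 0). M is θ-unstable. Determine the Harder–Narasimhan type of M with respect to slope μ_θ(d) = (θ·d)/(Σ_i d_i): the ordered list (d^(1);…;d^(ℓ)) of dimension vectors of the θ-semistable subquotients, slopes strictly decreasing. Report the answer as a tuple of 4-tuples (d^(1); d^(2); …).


Barcode: M ≅ I[1,1], I[1,2], I[1,3], I[4,4]^3. HN layers by μ_θ (4 steps, strictly decreasing):
  μ^(1)=11; μ^(2)=2; μ^(3)=-1; μ^(4)=-4

((0, 1, 0, 0); (0, 1, 1, 0); (0, 0, 0, 3); (3, 0, 0, 0))
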